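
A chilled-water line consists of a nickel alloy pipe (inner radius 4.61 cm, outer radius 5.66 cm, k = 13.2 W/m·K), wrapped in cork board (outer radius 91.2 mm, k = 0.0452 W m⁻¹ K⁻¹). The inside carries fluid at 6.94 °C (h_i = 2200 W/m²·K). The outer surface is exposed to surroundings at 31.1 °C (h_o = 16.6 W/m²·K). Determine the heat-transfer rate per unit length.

Q' = 13.5 W/m

Resistance network (inner→outer):
  R'_conv,in = 1/(2πr h) = 1/(2π·0.0461·2200) = 0.001569 m·K/W
  R'_nickel alloy = ln(0.0566/0.0461)/(2πk) = 0.2052/(2π·13.2) = 0.002474 m·K/W
  R'_cork board = ln(0.0912/0.0566)/(2πk) = 0.4770/(2π·0.0452) = 1.680 m·K/W
  R'_conv,out = 1/(2πr h) = 1/(2π·0.0912·16.6) = 0.1051 m·K/W
ΣR = 0.001569 + 0.002474 + 1.680 + 0.1051 = 1.789 m·K/W
Q' = ΔT/ΣR = (6.94 °C − 31.1 °C)/1.789 = -13.5 W/m
(Negative Q' ⇒ heat flows inward; heat gain = 13.5 W/m.)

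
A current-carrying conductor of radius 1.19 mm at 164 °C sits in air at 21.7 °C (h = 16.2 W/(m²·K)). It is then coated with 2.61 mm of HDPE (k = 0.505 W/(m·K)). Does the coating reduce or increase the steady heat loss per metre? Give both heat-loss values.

Critical radius for a cylinder: r_cr = k/h = 0.0312 m = 3.12 cm.
Outer radius after coating: r₂ = 0.00119 + 0.00261 = 0.00380 m.
Since r₁ < r_cr and r₂ ≤ r_cr, the coating moves toward the maximum at r_cr — heat loss rises.
Bare: R = 1/(2πr₁h) = 8.256 m·K/W; Q = 142.3/8.256 = 17.2 W/m.
Coated: R = R_cond + R_conv = 2.951 m·K/W; Q = 142.3/2.951 = 48.2 W/m.

increases: 17.2 → 48.2 W/m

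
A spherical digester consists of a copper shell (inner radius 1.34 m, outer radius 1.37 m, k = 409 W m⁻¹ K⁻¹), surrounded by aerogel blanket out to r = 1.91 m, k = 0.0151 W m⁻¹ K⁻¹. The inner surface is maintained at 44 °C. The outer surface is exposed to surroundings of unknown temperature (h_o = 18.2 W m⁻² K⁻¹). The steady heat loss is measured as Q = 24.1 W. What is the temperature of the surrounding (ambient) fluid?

T_out = 17.8 °C

Sum the resistances:
  R_copper = (1/1.34 − 1/1.37)/(4πk) = 0.01634/(4π·409) = 3.180×10^-6 K/W
  R_aerogel blanket = (1/1.37 − 1/1.91)/(4πk) = 0.2064/(4π·0.0151) = 1.088 K/W
  R_conv,out = 1/(4πr²h) = 1/(4π·1.91²·18.2) = 0.001199 K/W
ΣR = 1.089 K/W
ΔT = Q·ΣR = 24.1 × 1.089 = 26.24 K
Heat flows outward, so T_out = T_in − ΔT = 44 − 26.24 = 17.8 °C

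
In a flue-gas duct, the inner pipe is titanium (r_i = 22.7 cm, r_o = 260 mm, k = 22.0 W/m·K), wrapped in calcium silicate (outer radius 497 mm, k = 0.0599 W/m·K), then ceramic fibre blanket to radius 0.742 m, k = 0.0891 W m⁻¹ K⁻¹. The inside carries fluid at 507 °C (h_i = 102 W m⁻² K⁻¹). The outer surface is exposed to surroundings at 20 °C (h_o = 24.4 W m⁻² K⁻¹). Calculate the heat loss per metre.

Q' = 198 W/m

Series thermal resistances, inner to outer:
  R'_conv,in = 1/(2πr h) = 1/(2π·0.227·102) = 0.006874 m·K/W
  R'_titanium = ln(0.260/0.227)/(2πk) = 0.1357/(2π·22.0) = 9.819×10^-4 m·K/W
  R'_calcium silicate = ln(0.497/0.260)/(2πk) = 0.6479/(2π·0.0599) = 1.721 m·K/W
  R'_ceramic fibre blanket = ln(0.742/0.497)/(2πk) = 0.4008/(2π·0.0891) = 0.7159 m·K/W
  R'_conv,out = 1/(2πr h) = 1/(2π·0.742·24.4) = 0.008791 m·K/W
ΣR = 0.006874 + 9.819×10^-4 + 1.721 + 0.7159 + 0.008791 = 2.454 m·K/W
Q' = ΔT/ΣR = (507 °C − 20 °C)/2.454 = 198 W/m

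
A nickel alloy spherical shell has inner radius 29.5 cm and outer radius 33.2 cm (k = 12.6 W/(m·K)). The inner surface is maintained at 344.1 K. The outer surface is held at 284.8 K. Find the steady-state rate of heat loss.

Q = 24900 W

Q = 4πk·ΔT/(1/r₁ − 1/r₂) = 4π × 12.6 × 59.3 / (1/0.295 − 1/0.332) = 24900 W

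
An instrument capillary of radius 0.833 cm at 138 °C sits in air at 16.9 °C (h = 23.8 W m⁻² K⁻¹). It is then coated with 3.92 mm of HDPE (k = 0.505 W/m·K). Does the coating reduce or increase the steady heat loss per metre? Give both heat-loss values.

Critical radius for a cylinder: r_cr = k/h = 0.0212 m = 2.12 cm.
Outer radius after coating: r₂ = 0.00833 + 0.00392 = 0.01225 m.
Since r₁ < r_cr and r₂ ≤ r_cr, the coating moves toward the maximum at r_cr — heat loss rises.
Bare: R = 1/(2πr₁h) = 0.8028 m·K/W; Q = 121.1/0.8028 = 151 W/m.
Coated: R = R_cond + R_conv = 0.6674 m·K/W; Q = 121.1/0.6674 = 181 W/m.

increases: 151 → 181 W/m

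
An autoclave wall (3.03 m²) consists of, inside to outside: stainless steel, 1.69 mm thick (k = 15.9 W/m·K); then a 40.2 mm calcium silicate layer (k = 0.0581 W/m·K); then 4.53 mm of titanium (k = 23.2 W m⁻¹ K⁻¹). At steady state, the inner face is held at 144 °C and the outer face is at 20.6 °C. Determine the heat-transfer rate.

Q = 540 W

Resistance network (inner→outer):
  R_stainless steel = L/(kA) = 0.00169/(15.9·3.03) = 3.508×10^-5 K/W
  R_calcium silicate = L/(kA) = 0.0402/(0.0581·3.03) = 0.2284 K/W
  R_titanium = L/(kA) = 0.00453/(23.2·3.03) = 6.444×10^-5 K/W
ΣR = 3.508×10^-5 + 0.2284 + 6.444×10^-5 = 0.2285 K/W
Q = ΔT/ΣR = (144 °C − 20.6 °C)/0.2285 = 540 W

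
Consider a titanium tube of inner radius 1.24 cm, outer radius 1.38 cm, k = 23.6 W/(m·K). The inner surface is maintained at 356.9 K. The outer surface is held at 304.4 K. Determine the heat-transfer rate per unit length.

Q' = 72.8 kW/m

Q' = 2πk·ΔT/ln(r₂/r₁) = 2π × 23.6 × 52.5 / ln(0.0138/0.0124) = 72800 W/m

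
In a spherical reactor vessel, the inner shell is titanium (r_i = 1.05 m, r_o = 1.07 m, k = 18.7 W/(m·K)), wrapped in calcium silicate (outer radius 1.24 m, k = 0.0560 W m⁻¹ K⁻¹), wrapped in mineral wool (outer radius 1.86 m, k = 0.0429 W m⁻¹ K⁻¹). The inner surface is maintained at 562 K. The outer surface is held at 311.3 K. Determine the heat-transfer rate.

Q = 368 W

Series thermal resistances, inner to outer:
  R_titanium = (1/1.05 − 1/1.07)/(4πk) = 0.01780/(4π·18.7) = 7.575×10^-5 K/W
  R_calcium silicate = (1/1.07 − 1/1.24)/(4πk) = 0.1281/(4π·0.0560) = 0.1821 K/W
  R_mineral wool = (1/1.24 − 1/1.86)/(4πk) = 0.2688/(4π·0.0429) = 0.4986 K/W
ΣR = 7.575×10^-5 + 0.1821 + 0.4986 = 0.6808 K/W
Q = ΔT/ΣR = (562 K − 311.3 K)/0.6808 = 368 W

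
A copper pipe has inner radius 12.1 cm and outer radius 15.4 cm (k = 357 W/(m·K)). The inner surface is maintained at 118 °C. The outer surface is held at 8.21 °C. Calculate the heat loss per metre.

Q' = 1020 kW/m

Q' = 2πk·ΔT/ln(r₂/r₁) = 2π × 357 × 109.79 / ln(0.154/0.121) = 1.02×10^6 W/m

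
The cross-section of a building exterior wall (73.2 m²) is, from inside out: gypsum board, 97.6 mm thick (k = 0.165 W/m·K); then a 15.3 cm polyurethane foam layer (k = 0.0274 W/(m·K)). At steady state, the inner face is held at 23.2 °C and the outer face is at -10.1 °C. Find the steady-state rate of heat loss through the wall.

Q = 395 W

Treat each layer as a resistance in series:
  R_gypsum board = L/(kA) = 0.0976/(0.165·73.2) = 0.008081 K/W
  R_polyurethane foam = L/(kA) = 0.153/(0.0274·73.2) = 0.07628 K/W
ΣR = 0.008081 + 0.07628 = 0.08436 K/W
Q = ΔT/ΣR = (23.2 °C − -10.1 °C)/0.08436 = 395 W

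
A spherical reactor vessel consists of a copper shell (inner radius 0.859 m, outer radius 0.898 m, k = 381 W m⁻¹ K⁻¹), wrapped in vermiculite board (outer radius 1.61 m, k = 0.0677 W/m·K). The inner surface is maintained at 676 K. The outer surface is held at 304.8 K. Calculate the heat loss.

Resistance network (inner→outer):
  R_copper = (1/0.859 − 1/0.898)/(4πk) = 0.05056/(4π·381) = 1.056×10^-5 K/W
  R_vermiculite board = (1/0.898 − 1/1.61)/(4πk) = 0.4925/(4π·0.0677) = 0.5789 K/W
ΣR = 1.056×10^-5 + 0.5789 = 0.5789 K/W
Q = ΔT/ΣR = (676 K − 304.8 K)/0.5789 = 641 W

Q = 641 W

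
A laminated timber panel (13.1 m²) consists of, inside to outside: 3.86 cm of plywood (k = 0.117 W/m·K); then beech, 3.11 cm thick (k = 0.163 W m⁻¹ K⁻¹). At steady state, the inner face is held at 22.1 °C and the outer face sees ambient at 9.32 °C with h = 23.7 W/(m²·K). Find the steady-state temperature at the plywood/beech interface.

T = 14.6 °C

Resistance network (inner→outer):
  R_plywood = L/(kA) = 0.0386/(0.117·13.1) = 0.02518 K/W
  R_beech = L/(kA) = 0.0311/(0.163·13.1) = 0.01456 K/W
  R_conv,out = 1/(hA) = 1/(23.7·13.1) = 0.003221 K/W
ΣR = 0.02518 + 0.01456 + 0.003221 = 0.04296 K/W
Q = ΔT/ΣR = (22.1 °C − 9.32 °C)/0.04296 = 297.5 W
From the inner boundary to the plywood/beech interface, ΣR_partial = 0.02518 K/W.
T_interface = T_in − Q·ΣR_partial = 22.1 °C − (297.5)(0.02518) = 14.6 °C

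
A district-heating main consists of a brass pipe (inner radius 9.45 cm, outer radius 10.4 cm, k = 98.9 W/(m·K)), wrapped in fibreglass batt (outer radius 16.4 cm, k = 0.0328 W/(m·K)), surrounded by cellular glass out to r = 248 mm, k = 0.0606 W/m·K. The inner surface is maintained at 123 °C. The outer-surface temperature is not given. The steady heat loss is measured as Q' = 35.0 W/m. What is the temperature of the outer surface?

T_out = 7.6 °C

Series resistances:
  R'_brass = ln(0.104/0.0945)/(2πk) = 0.09579/(2π·98.9) = 1.542×10^-4 m·K/W
  R'_fibreglass batt = ln(0.164/0.104)/(2πk) = 0.4555/(2π·0.0328) = 2.210 m·K/W
  R'_cellular glass = ln(0.248/0.164)/(2πk) = 0.4136/(2π·0.0606) = 1.086 m·K/W
ΣR = 3.296 m·K/W
ΔT = Q'·ΣR = 35.0 × 3.296 = 115.4 K
Heat flows outward, so T_out = T_in − ΔT = 123 − 115.4 = 7.6 °C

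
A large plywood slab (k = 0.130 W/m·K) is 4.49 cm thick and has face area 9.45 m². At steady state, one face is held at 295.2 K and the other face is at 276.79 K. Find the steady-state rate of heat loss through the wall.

Q = 504 W

Q = kA·ΔT/L = 0.130 × 9.45 × |295.2 K − 276.79 K| / 0.0449 = 504 W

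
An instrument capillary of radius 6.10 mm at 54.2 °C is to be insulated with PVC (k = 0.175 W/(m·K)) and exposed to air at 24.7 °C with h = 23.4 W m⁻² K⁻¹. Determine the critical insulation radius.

For a cylinder, r_cr = k_ins/h = 0.175/23.4 = 0.00748 m = 0.748 cm

r_cr = 0.748 cm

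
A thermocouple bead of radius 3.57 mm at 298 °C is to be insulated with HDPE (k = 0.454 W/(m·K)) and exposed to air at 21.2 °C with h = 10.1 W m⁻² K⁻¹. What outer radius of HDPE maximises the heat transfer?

r_cr = 8.99 cm

For a sphere, r_cr = 2k_ins/h = 2·0.454/10.1 = 0.0899 m = 8.99 cm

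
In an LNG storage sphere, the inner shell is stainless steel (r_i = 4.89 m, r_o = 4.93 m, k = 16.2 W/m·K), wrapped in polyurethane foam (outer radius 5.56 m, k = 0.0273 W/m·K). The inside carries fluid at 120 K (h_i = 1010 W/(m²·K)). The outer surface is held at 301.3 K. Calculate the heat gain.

Q = 2.71 kW

Series thermal resistances, inner to outer:
  R_conv,in = 1/(4πr²h) = 1/(4π·4.89²·1010) = 3.295×10^-6 K/W
  R_stainless steel = (1/4.89 − 1/4.93)/(4πk) = 0.001659/(4π·16.2) = 8.150×10^-6 K/W
  R_polyurethane foam = (1/4.93 − 1/5.56)/(4πk) = 0.02298/(4π·0.0273) = 0.06700 K/W
ΣR = 3.295×10^-6 + 8.150×10^-6 + 0.06700 = 0.06701 K/W
Q = ΔT/ΣR = (120 K − 301.3 K)/0.06701 = -2710 W
(Negative Q ⇒ heat flows inward; heat gain = 2710 W.)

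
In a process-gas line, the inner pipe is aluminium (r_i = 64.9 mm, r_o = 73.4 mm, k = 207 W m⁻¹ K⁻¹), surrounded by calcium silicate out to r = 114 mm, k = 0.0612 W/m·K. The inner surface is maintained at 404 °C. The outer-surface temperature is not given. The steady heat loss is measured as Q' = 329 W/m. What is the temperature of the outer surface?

T_out = 27.3 °C

Series resistances:
  R'_aluminium = ln(0.0734/0.0649)/(2πk) = 0.1231/(2π·207) = 9.463×10^-5 m·K/W
  R'_calcium silicate = ln(0.114/0.0734)/(2πk) = 0.4403/(2π·0.0612) = 1.145 m·K/W
ΣR = 1.145 m·K/W
ΔT = Q'·ΣR = 329 × 1.145 = 376.7 K
Heat flows outward, so T_out = T_in − ΔT = 404 − 376.7 = 27.3 °C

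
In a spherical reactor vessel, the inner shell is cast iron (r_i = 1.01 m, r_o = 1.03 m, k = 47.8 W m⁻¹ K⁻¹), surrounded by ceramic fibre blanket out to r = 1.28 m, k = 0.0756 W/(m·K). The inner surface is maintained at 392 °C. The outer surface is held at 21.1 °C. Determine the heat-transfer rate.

Q = 1860 W

Series thermal resistances, inner to outer:
  R_cast iron = (1/1.01 − 1/1.03)/(4πk) = 0.01923/(4π·47.8) = 3.201×10^-5 K/W
  R_ceramic fibre blanket = (1/1.03 − 1/1.28)/(4πk) = 0.1896/(4π·0.0756) = 0.1996 K/W
ΣR = 3.201×10^-5 + 0.1996 = 0.1996 K/W
Q = ΔT/ΣR = (392 °C − 21.1 °C)/0.1996 = 1860 W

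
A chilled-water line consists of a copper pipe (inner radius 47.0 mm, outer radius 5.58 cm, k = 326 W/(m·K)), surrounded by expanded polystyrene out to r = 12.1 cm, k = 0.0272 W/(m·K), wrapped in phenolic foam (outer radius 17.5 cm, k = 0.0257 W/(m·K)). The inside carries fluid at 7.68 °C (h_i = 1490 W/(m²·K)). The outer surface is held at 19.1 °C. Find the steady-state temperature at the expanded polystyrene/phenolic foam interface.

Treat each layer as a resistance in series:
  R'_conv,in = 1/(2πr h) = 1/(2π·0.0470·1490) = 0.002273 m·K/W
  R'_copper = ln(0.0558/0.0470)/(2πk) = 0.1716/(2π·326) = 8.379×10^-5 m·K/W
  R'_expanded polystyrene = ln(0.121/0.0558)/(2πk) = 0.7740/(2π·0.0272) = 4.529 m·K/W
  R'_phenolic foam = ln(0.175/0.121)/(2πk) = 0.3690/(2π·0.0257) = 2.285 m·K/W
ΣR = 0.002273 + 8.379×10^-5 + 4.529 + 2.285 = 6.816 m·K/W
Q' = ΔT/ΣR = (7.68 °C − 19.1 °C)/6.816 = -1.675 W/m
From the inner boundary to the expanded polystyrene/phenolic foam interface, ΣR_partial = 4.531 m·K/W.
T_interface = T_in − Q'·ΣR_partial = 7.68 °C − (-1.675)(4.531) = 15.3 °C

T = 15.3 °C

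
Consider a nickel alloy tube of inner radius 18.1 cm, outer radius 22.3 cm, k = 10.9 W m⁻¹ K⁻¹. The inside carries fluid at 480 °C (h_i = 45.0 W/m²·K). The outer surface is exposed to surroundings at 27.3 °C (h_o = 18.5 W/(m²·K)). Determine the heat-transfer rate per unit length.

Treat each layer as a resistance in series:
  R'_conv,in = 1/(2πr h) = 1/(2π·0.181·45.0) = 0.01954 m·K/W
  R'_nickel alloy = ln(0.223/0.181)/(2πk) = 0.2087/(2π·10.9) = 0.003047 m·K/W
  R'_conv,out = 1/(2πr h) = 1/(2π·0.223·18.5) = 0.03858 m·K/W
ΣR = 0.01954 + 0.003047 + 0.03858 = 0.06117 m·K/W
Q' = ΔT/ΣR = (480 °C − 27.3 °C)/0.06117 = 7400 W/m

Q' = 7400 W/m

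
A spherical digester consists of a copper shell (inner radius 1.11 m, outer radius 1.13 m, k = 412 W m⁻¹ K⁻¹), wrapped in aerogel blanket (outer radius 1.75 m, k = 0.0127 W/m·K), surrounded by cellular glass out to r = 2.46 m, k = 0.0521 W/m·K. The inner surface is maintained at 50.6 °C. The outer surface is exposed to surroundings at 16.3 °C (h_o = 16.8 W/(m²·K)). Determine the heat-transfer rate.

Series thermal resistances, inner to outer:
  R_copper = (1/1.11 − 1/1.13)/(4πk) = 0.01595/(4π·412) = 3.080×10^-6 K/W
  R_aerogel blanket = (1/1.13 − 1/1.75)/(4πk) = 0.3135/(4π·0.0127) = 1.965 K/W
  R_cellular glass = (1/1.75 − 1/2.46)/(4πk) = 0.1649/(4π·0.0521) = 0.2519 K/W
  R_conv,out = 1/(4πr²h) = 1/(4π·2.46²·16.8) = 7.827×10^-4 K/W
ΣR = 3.080×10^-6 + 1.965 + 0.2519 + 7.827×10^-4 = 2.218 K/W
Q = ΔT/ΣR = (50.6 °C − 16.3 °C)/2.218 = 15.5 W

Q = 15.5 W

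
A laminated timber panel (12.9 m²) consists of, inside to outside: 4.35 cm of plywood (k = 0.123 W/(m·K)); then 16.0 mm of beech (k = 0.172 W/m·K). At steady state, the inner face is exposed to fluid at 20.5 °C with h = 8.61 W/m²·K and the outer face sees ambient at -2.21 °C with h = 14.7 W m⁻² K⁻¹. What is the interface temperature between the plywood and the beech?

Series thermal resistances, inner to outer:
  R_conv,in = 1/(hA) = 1/(8.61·12.9) = 0.009003 K/W
  R_plywood = L/(kA) = 0.0435/(0.123·12.9) = 0.02742 K/W
  R_beech = L/(kA) = 0.0160/(0.172·12.9) = 0.007211 K/W
  R_conv,out = 1/(hA) = 1/(14.7·12.9) = 0.005273 K/W
ΣR = 0.009003 + 0.02742 + 0.007211 + 0.005273 = 0.04891 K/W
Q = ΔT/ΣR = (20.5 °C − -2.21 °C)/0.04891 = 464.3 W
From the inner boundary to the plywood/beech interface, ΣR_partial = 0.03642 K/W.
T_interface = T_in − Q·ΣR_partial = 20.5 °C − (464.3)(0.03642) = 3.59 °C

T = 3.59 °C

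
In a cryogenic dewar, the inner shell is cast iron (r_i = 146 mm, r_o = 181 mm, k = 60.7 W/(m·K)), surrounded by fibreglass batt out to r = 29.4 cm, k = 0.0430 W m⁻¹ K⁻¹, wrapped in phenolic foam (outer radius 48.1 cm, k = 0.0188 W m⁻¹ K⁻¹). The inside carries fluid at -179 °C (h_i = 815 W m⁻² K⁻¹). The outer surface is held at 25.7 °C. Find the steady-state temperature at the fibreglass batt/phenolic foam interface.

Treat each layer as a resistance in series:
  R_conv,in = 1/(4πr²h) = 1/(4π·0.146²·815) = 0.004581 K/W
  R_cast iron = (1/0.146 − 1/0.181)/(4πk) = 1.324/(4π·60.7) = 0.001736 K/W
  R_fibreglass batt = (1/0.181 − 1/0.294)/(4πk) = 2.124/(4π·0.0430) = 3.930 K/W
  R_phenolic foam = (1/0.294 − 1/0.481)/(4πk) = 1.322/(4π·0.0188) = 5.597 K/W
ΣR = 0.004581 + 0.001736 + 3.930 + 5.597 = 9.533 K/W
Q = ΔT/ΣR = (-179 °C − 25.7 °C)/9.533 = -21.47 W
From the inner boundary to the fibreglass batt/phenolic foam interface, ΣR_partial = 3.936 K/W.
T_interface = T_in − Q·ΣR_partial = -179 °C − (-21.47)(3.936) = -94.5 °C

T = -94.5 °C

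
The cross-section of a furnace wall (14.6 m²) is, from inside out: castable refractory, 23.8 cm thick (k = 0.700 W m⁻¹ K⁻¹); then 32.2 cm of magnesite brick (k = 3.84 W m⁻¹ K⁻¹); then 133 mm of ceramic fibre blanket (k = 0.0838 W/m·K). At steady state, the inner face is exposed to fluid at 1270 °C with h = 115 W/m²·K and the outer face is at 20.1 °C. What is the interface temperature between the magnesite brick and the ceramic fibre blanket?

Resistance network (inner→outer):
  R_conv,in = 1/(hA) = 1/(115·14.6) = 5.956×10^-4 K/W
  R_castable refractory = L/(kA) = 0.238/(0.700·14.6) = 0.02329 K/W
  R_magnesite brick = L/(kA) = 0.322/(3.84·14.6) = 0.005743 K/W
  R_ceramic fibre blanket = L/(kA) = 0.133/(0.0838·14.6) = 0.1087 K/W
ΣR = 5.956×10^-4 + 0.02329 + 0.005743 + 0.1087 = 0.1383 K/W
Q = ΔT/ΣR = (1270 °C − 20.1 °C)/0.1383 = 9038 W
From the inner boundary to the magnesite brick/ceramic fibre blanket interface, ΣR_partial = 0.02963 K/W.
T_interface = T_in − Q·ΣR_partial = 1270 °C − (9038)(0.02963) = 1002 °C

T = 1002 °C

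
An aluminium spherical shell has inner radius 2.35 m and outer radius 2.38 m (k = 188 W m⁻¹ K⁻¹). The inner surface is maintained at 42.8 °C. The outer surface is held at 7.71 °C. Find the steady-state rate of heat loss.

Q = 4πk·ΔT/(1/r₁ − 1/r₂) = 4π × 188 × 35.09 / (1/2.35 − 1/2.38) = 1.55×10^7 W

Q = 15500 kW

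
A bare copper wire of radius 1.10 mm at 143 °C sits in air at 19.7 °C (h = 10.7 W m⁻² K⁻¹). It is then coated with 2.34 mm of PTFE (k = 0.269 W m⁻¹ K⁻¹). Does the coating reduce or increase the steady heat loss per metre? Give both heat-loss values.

increases: 9.12 → 24.7 W/m

Critical radius for a cylinder: r_cr = k/h = 0.0251 m = 2.51 cm.
Outer radius after coating: r₂ = 0.00110 + 0.00234 = 0.00344 m.
Since r₁ < r_cr and r₂ ≤ r_cr, the coating moves toward the maximum at r_cr — heat loss rises.
Bare: R = 1/(2πr₁h) = 13.52 m·K/W; Q = 123.3/13.52 = 9.12 W/m.
Coated: R = R_cond + R_conv = 4.999 m·K/W; Q = 123.3/4.999 = 24.7 W/m.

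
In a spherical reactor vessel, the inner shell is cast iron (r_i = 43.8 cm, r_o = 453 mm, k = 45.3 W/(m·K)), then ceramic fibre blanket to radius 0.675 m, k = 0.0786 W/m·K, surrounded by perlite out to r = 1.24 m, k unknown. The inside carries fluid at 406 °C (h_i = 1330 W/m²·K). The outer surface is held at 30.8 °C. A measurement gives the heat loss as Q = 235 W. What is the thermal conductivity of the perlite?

ΣR = ΔT/Q = |406 − 30.8|/235 = 1.597 K/W
Known resistances:
  R_conv,in = 1/(4πr²h) = 1/(4π·0.438²·1330) = 3.119×10^-4 K/W
  R_cast iron = (1/0.438 − 1/0.453)/(4πk) = 0.07560/(4π·45.3) = 1.328×10^-4 K/W
  R_ceramic fibre blanket = (1/0.453 − 1/0.675)/(4πk) = 0.7260/(4π·0.0786) = 0.7351 K/W
R_perlite = ΣR − ΣR_known = 1.597 − 0.7355 = 0.8615 K/W
(1/r₁−1/r₂)/(4πk) = 0.8615 ⇒ k = 0.6750/(4π·0.8615) = 0.0624 W/m·K

k = 0.0624 W/m·K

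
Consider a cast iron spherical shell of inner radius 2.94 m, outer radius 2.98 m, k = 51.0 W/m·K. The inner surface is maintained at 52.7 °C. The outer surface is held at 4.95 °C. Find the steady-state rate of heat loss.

Q = 6700 kW

Q = 4πk·ΔT/(1/r₁ − 1/r₂) = 4π × 51.0 × 47.75 / (1/2.94 − 1/2.98) = 6.70×10^6 W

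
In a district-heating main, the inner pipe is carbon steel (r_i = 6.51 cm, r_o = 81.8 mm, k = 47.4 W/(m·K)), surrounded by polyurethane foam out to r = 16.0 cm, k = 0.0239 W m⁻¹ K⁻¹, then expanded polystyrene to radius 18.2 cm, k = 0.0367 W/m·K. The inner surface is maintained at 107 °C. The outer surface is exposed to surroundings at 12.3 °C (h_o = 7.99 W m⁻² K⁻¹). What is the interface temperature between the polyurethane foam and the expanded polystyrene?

Resistance network (inner→outer):
  R'_carbon steel = ln(0.0818/0.0651)/(2πk) = 0.2284/(2π·47.4) = 7.667×10^-4 m·K/W
  R'_polyurethane foam = ln(0.160/0.0818)/(2πk) = 0.6709/(2π·0.0239) = 4.468 m·K/W
  R'_expanded polystyrene = ln(0.182/0.160)/(2πk) = 0.1288/(2π·0.0367) = 0.5587 m·K/W
  R'_conv,out = 1/(2πr h) = 1/(2π·0.182·7.99) = 0.1094 m·K/W
ΣR = 7.667×10^-4 + 4.468 + 0.5587 + 0.1094 = 5.137 m·K/W
Q' = ΔT/ΣR = (107 °C − 12.3 °C)/5.137 = 18.43 W/m
From the inner boundary to the polyurethane foam/expanded polystyrene interface, ΣR_partial = 4.469 m·K/W.
T_interface = T_in − Q'·ΣR_partial = 107 °C − (18.43)(4.469) = 24.6 °C

T = 24.6 °C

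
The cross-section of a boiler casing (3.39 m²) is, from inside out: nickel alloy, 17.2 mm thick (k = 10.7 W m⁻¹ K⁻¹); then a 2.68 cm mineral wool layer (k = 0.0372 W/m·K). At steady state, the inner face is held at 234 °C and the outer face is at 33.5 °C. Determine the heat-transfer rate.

Treat each layer as a resistance in series:
  R_nickel alloy = L/(kA) = 0.0172/(10.7·3.39) = 4.742×10^-4 K/W
  R_mineral wool = L/(kA) = 0.0268/(0.0372·3.39) = 0.2125 K/W
ΣR = 4.742×10^-4 + 0.2125 = 0.2130 K/W
Q = ΔT/ΣR = (234 °C − 33.5 °C)/0.2130 = 941 W

Q = 941 W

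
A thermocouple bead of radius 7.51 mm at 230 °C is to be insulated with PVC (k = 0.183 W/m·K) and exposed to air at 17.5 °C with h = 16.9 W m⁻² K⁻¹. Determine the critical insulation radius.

r_cr = 2.17 cm

For a sphere, r_cr = 2k_ins/h = 2·0.183/16.9 = 0.0217 m = 2.17 cm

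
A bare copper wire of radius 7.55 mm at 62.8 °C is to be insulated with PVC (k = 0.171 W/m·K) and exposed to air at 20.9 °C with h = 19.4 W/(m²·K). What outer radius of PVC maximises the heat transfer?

r_cr = 0.881 cm

For a cylinder, r_cr = k_ins/h = 0.171/19.4 = 0.00881 m = 0.881 cm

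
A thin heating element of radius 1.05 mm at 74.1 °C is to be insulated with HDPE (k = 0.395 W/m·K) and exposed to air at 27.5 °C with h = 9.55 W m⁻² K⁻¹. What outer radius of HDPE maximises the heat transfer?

r_cr = 4.14 cm

For a cylinder, r_cr = k_ins/h = 0.395/9.55 = 0.0414 m = 4.14 cm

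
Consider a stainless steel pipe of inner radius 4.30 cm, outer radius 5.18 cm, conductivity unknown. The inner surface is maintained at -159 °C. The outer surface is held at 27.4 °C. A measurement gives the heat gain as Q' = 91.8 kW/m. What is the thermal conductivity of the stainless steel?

ΣR = ΔT/Q' = |-159 − 27.4|/91800 = 0.002031 m·K/W
ln(r₂/r₁)/(2πk) = 0.002031 ⇒ k = 0.1862/(2π·0.002031) = 14.6 W/m·K

k = 14.6 W/m·K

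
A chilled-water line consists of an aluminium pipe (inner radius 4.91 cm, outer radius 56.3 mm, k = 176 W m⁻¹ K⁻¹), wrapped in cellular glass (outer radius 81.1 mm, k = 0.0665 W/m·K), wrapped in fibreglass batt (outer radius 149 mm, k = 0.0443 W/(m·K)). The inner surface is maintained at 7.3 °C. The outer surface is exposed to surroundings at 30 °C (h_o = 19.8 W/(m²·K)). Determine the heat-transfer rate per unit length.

Series thermal resistances, inner to outer:
  R'_aluminium = ln(0.0563/0.0491)/(2πk) = 0.1368/(2π·176) = 1.237×10^-4 m·K/W
  R'_cellular glass = ln(0.0811/0.0563)/(2πk) = 0.3650/(2π·0.0665) = 0.8735 m·K/W
  R'_fibreglass batt = ln(0.149/0.0811)/(2πk) = 0.6083/(2π·0.0443) = 2.185 m·K/W
  R'_conv,out = 1/(2πr h) = 1/(2π·0.149·19.8) = 0.05395 m·K/W
ΣR = 1.237×10^-4 + 0.8735 + 2.185 + 0.05395 = 3.113 m·K/W
Q' = ΔT/ΣR = (7.3 °C − 30 °C)/3.113 = -7.29 W/m
(Negative Q' ⇒ heat flows inward; heat gain = 7.29 W/m.)

Q' = 7.29 W/m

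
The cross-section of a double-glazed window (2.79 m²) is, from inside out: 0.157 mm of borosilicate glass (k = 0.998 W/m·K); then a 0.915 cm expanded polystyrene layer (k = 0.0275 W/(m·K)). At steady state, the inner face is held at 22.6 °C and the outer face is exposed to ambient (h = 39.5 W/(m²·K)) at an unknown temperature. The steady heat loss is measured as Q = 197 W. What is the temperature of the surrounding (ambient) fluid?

Sum the resistances:
  R_borosilicate glass = L/(kA) = 1.57×10^-4/(0.998·2.79) = 5.639×10^-5 K/W
  R_expanded polystyrene = L/(kA) = 0.00915/(0.0275·2.79) = 0.1193 K/W
  R_conv,out = 1/(hA) = 1/(39.5·2.79) = 0.009074 K/W
ΣR = 0.1284 K/W
ΔT = Q·ΣR = 197 × 0.1284 = 25.29 K
Heat flows outward, so T_out = T_in − ΔT = 22.6 − 25.29 = -2.69 °C

T_out = -2.69 °C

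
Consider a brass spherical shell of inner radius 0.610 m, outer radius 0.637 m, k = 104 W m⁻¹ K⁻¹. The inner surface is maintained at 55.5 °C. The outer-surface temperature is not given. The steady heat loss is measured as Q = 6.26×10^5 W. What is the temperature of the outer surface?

Series resistances:
  R_brass = (1/0.610 − 1/0.637)/(4πk) = 0.06949/(4π·104) = 5.317×10^-5 K/W
ΣR = 5.317×10^-5 K/W
ΔT = Q·ΣR = 6.26×10^5 × 5.317×10^-5 = 33.28 K
Heat flows outward, so T_out = T_in − ΔT = 55.5 − 33.28 = 22.2 °C

T_out = 22.2 °C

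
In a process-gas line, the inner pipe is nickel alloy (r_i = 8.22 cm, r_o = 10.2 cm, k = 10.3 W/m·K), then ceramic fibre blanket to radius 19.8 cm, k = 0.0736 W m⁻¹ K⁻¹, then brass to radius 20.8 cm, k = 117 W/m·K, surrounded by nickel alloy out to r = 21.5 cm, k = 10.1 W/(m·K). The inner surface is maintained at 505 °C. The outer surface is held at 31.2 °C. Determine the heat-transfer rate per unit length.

Series thermal resistances, inner to outer:
  R'_nickel alloy = ln(0.102/0.0822)/(2πk) = 0.2158/(2π·10.3) = 0.003335 m·K/W
  R'_ceramic fibre blanket = ln(0.198/0.102)/(2πk) = 0.6633/(2π·0.0736) = 1.434 m·K/W
  R'_brass = ln(0.208/0.198)/(2πk) = 0.04927/(2π·117) = 6.702×10^-5 m·K/W
  R'_nickel alloy = ln(0.215/0.208)/(2πk) = 0.03310/(2π·10.1) = 5.216×10^-4 m·K/W
ΣR = 0.003335 + 1.434 + 6.702×10^-5 + 5.216×10^-4 = 1.438 m·K/W
Q' = ΔT/ΣR = (505 °C − 31.2 °C)/1.438 = 329 W/m

Q' = 329 W/m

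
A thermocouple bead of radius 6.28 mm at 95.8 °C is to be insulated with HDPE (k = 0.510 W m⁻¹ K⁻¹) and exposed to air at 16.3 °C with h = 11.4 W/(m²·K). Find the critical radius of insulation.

r_cr = 8.95 cm

For a sphere, r_cr = 2k_ins/h = 2·0.510/11.4 = 0.0895 m = 8.95 cm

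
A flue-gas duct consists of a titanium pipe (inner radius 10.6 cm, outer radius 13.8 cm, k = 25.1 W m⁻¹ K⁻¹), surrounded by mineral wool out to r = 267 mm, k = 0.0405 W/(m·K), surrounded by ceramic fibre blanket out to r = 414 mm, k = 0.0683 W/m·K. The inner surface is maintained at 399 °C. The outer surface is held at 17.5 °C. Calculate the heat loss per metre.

Q' = 105 W/m

Series thermal resistances, inner to outer:
  R'_titanium = ln(0.138/0.106)/(2πk) = 0.2638/(2π·25.1) = 0.001673 m·K/W
  R'_mineral wool = ln(0.267/0.138)/(2πk) = 0.6600/(2π·0.0405) = 2.594 m·K/W
  R'_ceramic fibre blanket = ln(0.414/0.267)/(2πk) = 0.4386/(2π·0.0683) = 1.022 m·K/W
ΣR = 0.001673 + 2.594 + 1.022 = 3.618 m·K/W
Q' = ΔT/ΣR = (399 °C − 17.5 °C)/3.618 = 105 W/m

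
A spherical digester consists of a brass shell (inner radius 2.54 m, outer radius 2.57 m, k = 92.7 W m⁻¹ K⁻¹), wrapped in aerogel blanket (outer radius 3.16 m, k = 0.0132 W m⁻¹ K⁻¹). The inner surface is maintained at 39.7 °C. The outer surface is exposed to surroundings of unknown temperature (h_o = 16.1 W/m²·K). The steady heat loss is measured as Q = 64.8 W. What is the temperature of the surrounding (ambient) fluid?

Series resistances:
  R_brass = (1/2.54 − 1/2.57)/(4πk) = 0.004596/(4π·92.7) = 3.945×10^-6 K/W
  R_aerogel blanket = (1/2.57 − 1/3.16)/(4πk) = 0.07265/(4π·0.0132) = 0.4380 K/W
  R_conv,out = 1/(4πr²h) = 1/(4π·3.16²·16.1) = 4.950×10^-4 K/W
ΣR = 0.4385 K/W
ΔT = Q·ΣR = 64.8 × 0.4385 = 28.41 K
Heat flows outward, so T_out = T_in − ΔT = 39.7 − 28.41 = 11.3 °C

T_out = 11.3 °C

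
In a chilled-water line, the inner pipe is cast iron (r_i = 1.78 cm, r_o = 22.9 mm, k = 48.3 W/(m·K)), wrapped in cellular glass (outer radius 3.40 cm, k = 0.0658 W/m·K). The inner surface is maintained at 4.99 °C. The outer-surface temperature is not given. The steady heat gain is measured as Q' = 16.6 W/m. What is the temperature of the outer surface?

T_out = 20.9 °C

Sum the resistances:
  R'_cast iron = ln(0.0229/0.0178)/(2πk) = 0.2519/(2π·48.3) = 8.302×10^-4 m·K/W
  R'_cellular glass = ln(0.0340/0.0229)/(2πk) = 0.3952/(2π·0.0658) = 0.9560 m·K/W
ΣR = 0.9568 m·K/W
ΔT = Q'·ΣR = 16.6 × 0.9568 = 15.88 K
Heat flows inward, so T_out = T_in + ΔT = 4.99 + 15.88 = 20.9 °C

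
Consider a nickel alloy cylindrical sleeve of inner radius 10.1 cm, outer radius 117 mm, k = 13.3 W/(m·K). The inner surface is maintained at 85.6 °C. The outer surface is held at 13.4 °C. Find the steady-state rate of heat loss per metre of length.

Q' = 41.0 kW/m

Q' = 2πk·ΔT/ln(r₂/r₁) = 2π × 13.3 × 72.2 / ln(0.117/0.101) = 41000 W/m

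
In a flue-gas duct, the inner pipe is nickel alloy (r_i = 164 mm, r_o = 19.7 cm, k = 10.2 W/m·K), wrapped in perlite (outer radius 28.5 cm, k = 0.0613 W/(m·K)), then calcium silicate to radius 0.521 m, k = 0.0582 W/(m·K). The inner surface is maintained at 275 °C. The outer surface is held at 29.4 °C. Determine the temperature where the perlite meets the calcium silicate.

T = 185 °C

Series thermal resistances, inner to outer:
  R'_nickel alloy = ln(0.197/0.164)/(2πk) = 0.1833/(2π·10.2) = 0.002861 m·K/W
  R'_perlite = ln(0.285/0.197)/(2πk) = 0.3693/(2π·0.0613) = 0.9588 m·K/W
  R'_calcium silicate = ln(0.521/0.285)/(2πk) = 0.6033/(2π·0.0582) = 1.650 m·K/W
ΣR = 0.002861 + 0.9588 + 1.650 = 2.612 m·K/W
Q' = ΔT/ΣR = (275 °C − 29.4 °C)/2.612 = 94.03 W/m
From the inner boundary to the perlite/calcium silicate interface, ΣR_partial = 0.9617 m·K/W.
T_interface = T_in − Q'·ΣR_partial = 275 °C − (94.03)(0.9617) = 185 °C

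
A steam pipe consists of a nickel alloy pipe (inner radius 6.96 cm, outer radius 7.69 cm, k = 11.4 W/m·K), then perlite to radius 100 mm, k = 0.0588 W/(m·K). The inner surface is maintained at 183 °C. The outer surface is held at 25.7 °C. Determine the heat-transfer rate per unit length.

Q' = 221 W/m

Series thermal resistances, inner to outer:
  R'_nickel alloy = ln(0.0769/0.0696)/(2πk) = 0.09974/(2π·11.4) = 0.001392 m·K/W
  R'_perlite = ln(0.100/0.0769)/(2πk) = 0.2627/(2π·0.0588) = 0.7110 m·K/W
ΣR = 0.001392 + 0.7110 = 0.7124 m·K/W
Q' = ΔT/ΣR = (183 °C − 25.7 °C)/0.7124 = 221 W/m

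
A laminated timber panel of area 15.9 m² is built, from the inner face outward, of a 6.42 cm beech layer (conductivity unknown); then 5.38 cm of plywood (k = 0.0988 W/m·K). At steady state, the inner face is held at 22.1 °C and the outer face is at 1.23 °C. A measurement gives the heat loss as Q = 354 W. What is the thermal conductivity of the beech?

k = 0.163 W/m·K

ΣR = ΔT/Q = |22.1 − 1.23|/354 = 0.05895 K/W
Known resistances:
  R_plywood = L/(kA) = 0.0538/(0.0988·15.9) = 0.03425 K/W
R_beech = ΣR − ΣR_known = 0.05895 − 0.03425 = 0.02470 K/W
L/(kA) = 0.02470 ⇒ k = 0.0642/(0.02470·15.9) = 0.163 W/m·K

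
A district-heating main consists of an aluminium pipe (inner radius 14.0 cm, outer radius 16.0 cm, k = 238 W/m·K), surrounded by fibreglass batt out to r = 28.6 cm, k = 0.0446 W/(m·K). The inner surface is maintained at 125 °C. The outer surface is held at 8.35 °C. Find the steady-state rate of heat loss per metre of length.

Q' = 56.3 W/m

Treat each layer as a resistance in series:
  R'_aluminium = ln(0.160/0.140)/(2πk) = 0.1335/(2π·238) = 8.929×10^-5 m·K/W
  R'_fibreglass batt = ln(0.286/0.160)/(2πk) = 0.5808/(2π·0.0446) = 2.073 m·K/W
ΣR = 8.929×10^-5 + 2.073 = 2.073 m·K/W
Q' = ΔT/ΣR = (125 °C − 8.35 °C)/2.073 = 56.3 W/m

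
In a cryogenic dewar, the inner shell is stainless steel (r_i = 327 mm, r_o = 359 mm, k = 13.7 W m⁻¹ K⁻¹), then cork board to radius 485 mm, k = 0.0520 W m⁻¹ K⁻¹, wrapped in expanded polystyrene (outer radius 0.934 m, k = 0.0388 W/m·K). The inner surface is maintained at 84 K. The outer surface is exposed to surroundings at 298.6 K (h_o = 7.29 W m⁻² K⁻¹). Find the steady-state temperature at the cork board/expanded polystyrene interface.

Treat each layer as a resistance in series:
  R_stainless steel = (1/0.327 − 1/0.359)/(4πk) = 0.2726/(4π·13.7) = 0.001583 K/W
  R_cork board = (1/0.359 − 1/0.485)/(4πk) = 0.7237/(4π·0.0520) = 1.107 K/W
  R_expanded polystyrene = (1/0.485 − 1/0.934)/(4πk) = 0.9912/(4π·0.0388) = 2.033 K/W
  R_conv,out = 1/(4πr²h) = 1/(4π·0.934²·7.29) = 0.01251 K/W
ΣR = 0.001583 + 1.107 + 2.033 + 0.01251 = 3.154 K/W
Q = ΔT/ΣR = (84 K − 298.6 K)/3.154 = -68.04 W
From the inner boundary to the cork board/expanded polystyrene interface, ΣR_partial = 1.109 K/W.
T_interface = T_in − Q·ΣR_partial = 84 K − (-68.04)(1.109) = 159 K

T = 159 K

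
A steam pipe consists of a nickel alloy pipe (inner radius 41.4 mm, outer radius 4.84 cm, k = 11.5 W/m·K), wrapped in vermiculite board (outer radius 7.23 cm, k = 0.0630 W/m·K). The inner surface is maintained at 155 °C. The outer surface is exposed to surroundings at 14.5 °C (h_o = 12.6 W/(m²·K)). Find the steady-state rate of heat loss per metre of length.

Q' = 118 W/m

Treat each layer as a resistance in series:
  R'_nickel alloy = ln(0.0484/0.0414)/(2πk) = 0.1562/(2π·11.5) = 0.002162 m·K/W
  R'_vermiculite board = ln(0.0723/0.0484)/(2πk) = 0.4013/(2π·0.0630) = 1.014 m·K/W
  R'_conv,out = 1/(2πr h) = 1/(2π·0.0723·12.6) = 0.1747 m·K/W
ΣR = 0.002162 + 1.014 + 0.1747 = 1.191 m·K/W
Q' = ΔT/ΣR = (155 °C − 14.5 °C)/1.191 = 118 W/m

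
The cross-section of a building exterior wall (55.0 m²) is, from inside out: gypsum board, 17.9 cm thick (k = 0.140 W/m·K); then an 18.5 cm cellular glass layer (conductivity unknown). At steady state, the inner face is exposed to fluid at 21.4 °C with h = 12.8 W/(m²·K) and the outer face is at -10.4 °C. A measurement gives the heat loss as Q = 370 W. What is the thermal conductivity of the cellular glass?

ΣR = ΔT/Q = |21.4 − -10.4|/370 = 0.08595 K/W
Known resistances:
  R_conv,in = 1/(hA) = 1/(12.8·55.0) = 0.001420 K/W
  R_gypsum board = L/(kA) = 0.179/(0.140·55.0) = 0.02325 K/W
R_cellular glass = ΣR − ΣR_known = 0.08595 − 0.02467 = 0.06128 K/W
L/(kA) = 0.06128 ⇒ k = 0.185/(0.06128·55.0) = 0.0549 W/m·K

k = 0.0549 W/m·K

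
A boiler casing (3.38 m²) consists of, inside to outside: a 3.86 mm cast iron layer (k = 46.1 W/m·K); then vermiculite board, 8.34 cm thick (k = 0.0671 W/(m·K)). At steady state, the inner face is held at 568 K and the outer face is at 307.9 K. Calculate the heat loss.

Q = 707 W

Treat each layer as a resistance in series:
  R_cast iron = L/(kA) = 0.00386/(46.1·3.38) = 2.477×10^-5 K/W
  R_vermiculite board = L/(kA) = 0.0834/(0.0671·3.38) = 0.3677 K/W
ΣR = 2.477×10^-5 + 0.3677 = 0.3677 K/W
Q = ΔT/ΣR = (568 K − 307.9 K)/0.3677 = 707 W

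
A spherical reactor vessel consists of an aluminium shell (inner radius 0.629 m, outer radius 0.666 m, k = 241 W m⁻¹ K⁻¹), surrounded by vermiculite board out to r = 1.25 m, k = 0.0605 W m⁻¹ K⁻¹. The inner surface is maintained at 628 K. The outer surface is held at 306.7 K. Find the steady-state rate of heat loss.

Q = 348 W

Resistance network (inner→outer):
  R_aluminium = (1/0.629 − 1/0.666)/(4πk) = 0.08832/(4π·241) = 2.916×10^-5 K/W
  R_vermiculite board = (1/0.666 − 1/1.25)/(4πk) = 0.7015/(4π·0.0605) = 0.9227 K/W
ΣR = 2.916×10^-5 + 0.9227 = 0.9227 K/W
Q = ΔT/ΣR = (628 K − 306.7 K)/0.9227 = 348 W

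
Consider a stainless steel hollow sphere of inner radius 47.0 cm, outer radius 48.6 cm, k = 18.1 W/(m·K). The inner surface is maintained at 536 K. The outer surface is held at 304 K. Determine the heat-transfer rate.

Q = 4πk·ΔT/(1/r₁ − 1/r₂) = 4π × 18.1 × 232 / (1/0.470 − 1/0.486) = 7.53×10^5 W

Q = 753 kW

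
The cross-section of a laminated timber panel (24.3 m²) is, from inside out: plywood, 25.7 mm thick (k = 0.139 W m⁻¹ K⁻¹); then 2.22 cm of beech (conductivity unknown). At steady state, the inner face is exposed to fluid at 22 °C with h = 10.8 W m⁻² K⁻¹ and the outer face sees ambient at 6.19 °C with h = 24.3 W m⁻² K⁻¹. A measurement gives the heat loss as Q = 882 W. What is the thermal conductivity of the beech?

ΣR = ΔT/Q = |22 − 6.19|/882 = 0.01793 K/W
Known resistances:
  R_conv,in = 1/(hA) = 1/(10.8·24.3) = 0.003810 K/W
  R_plywood = L/(kA) = 0.0257/(0.139·24.3) = 0.007609 K/W
  R_conv,out = 1/(hA) = 1/(24.3·24.3) = 0.001694 K/W
R_beech = ΣR − ΣR_known = 0.01793 − 0.01311 = 0.004820 K/W
L/(kA) = 0.004820 ⇒ k = 0.0222/(0.004820·24.3) = 0.190 W/m·K

k = 0.190 W/m·K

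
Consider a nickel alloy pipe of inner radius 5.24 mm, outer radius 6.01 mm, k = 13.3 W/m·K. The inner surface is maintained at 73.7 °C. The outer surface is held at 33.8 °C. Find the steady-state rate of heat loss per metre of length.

Q' = 24.3 kW/m

Q' = 2πk·ΔT/ln(r₂/r₁) = 2π × 13.3 × 39.9 / ln(0.00601/0.00524) = 24300 W/m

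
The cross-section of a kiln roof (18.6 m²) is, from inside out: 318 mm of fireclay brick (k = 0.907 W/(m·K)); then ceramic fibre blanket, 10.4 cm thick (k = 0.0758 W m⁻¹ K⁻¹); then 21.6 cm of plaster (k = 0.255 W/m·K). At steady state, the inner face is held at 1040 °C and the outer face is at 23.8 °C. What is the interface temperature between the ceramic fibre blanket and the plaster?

Treat each layer as a resistance in series:
  R_fireclay brick = L/(kA) = 0.318/(0.907·18.6) = 0.01885 K/W
  R_ceramic fibre blanket = L/(kA) = 0.104/(0.0758·18.6) = 0.07377 K/W
  R_plaster = L/(kA) = 0.216/(0.255·18.6) = 0.04554 K/W
ΣR = 0.01885 + 0.07377 + 0.04554 = 0.1382 K/W
Q = ΔT/ΣR = (1040 °C − 23.8 °C)/0.1382 = 7353 W
From the inner boundary to the ceramic fibre blanket/plaster interface, ΣR_partial = 0.09262 K/W.
T_interface = T_in − Q·ΣR_partial = 1040 °C − (7353)(0.09262) = 359 °C

T = 359 °C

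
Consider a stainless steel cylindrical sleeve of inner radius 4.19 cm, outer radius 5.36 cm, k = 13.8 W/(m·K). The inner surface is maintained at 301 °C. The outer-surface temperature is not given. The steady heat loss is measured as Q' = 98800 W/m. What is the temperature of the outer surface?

Sum the resistances:
  R'_stainless steel = ln(0.0536/0.0419)/(2πk) = 0.2463/(2π·13.8) = 0.002840 m·K/W
ΣR = 0.002840 m·K/W
ΔT = Q'·ΣR = 98800 × 0.002840 = 280.6 K
Heat flows outward, so T_out = T_in − ΔT = 301 − 280.6 = 20.4 °C

T_out = 20.4 °C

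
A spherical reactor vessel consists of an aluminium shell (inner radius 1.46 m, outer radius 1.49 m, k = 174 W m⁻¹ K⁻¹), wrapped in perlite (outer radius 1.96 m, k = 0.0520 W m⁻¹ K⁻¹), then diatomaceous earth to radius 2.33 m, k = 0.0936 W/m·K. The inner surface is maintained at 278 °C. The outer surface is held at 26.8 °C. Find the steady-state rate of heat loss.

Q = 797 W

Treat each layer as a resistance in series:
  R_aluminium = (1/1.46 − 1/1.49)/(4πk) = 0.01379/(4π·174) = 6.307×10^-6 K/W
  R_perlite = (1/1.49 − 1/1.96)/(4πk) = 0.1609/(4π·0.0520) = 0.2463 K/W
  R_diatomaceous earth = (1/1.96 − 1/2.33)/(4πk) = 0.08102/(4π·0.0936) = 0.06888 K/W
ΣR = 6.307×10^-6 + 0.2463 + 0.06888 = 0.3152 K/W
Q = ΔT/ΣR = (278 °C − 26.8 °C)/0.3152 = 797 W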